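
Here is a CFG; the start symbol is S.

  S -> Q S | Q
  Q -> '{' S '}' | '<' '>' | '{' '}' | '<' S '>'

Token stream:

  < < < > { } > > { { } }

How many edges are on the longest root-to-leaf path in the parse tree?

7

[S [Q < [S [Q < [S [Q < >] [S [Q { }]]] >]] >] [S [Q { [S [Q { }]] }]]]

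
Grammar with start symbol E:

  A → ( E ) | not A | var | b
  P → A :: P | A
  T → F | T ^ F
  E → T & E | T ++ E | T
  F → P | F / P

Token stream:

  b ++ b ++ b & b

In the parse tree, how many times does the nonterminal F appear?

[E [T [F [P [A b]]]] ++ [E [T [F [P [A b]]]] ++ [E [T [F [P [A b]]]] & [E [T [F [P [A b]]]]]]]]

4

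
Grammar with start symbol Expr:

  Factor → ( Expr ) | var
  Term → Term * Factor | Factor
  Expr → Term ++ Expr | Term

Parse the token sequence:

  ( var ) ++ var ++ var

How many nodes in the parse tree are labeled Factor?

[Expr [Term [Factor ( [Expr [Term [Factor var]]] )]] ++ [Expr [Term [Factor var]] ++ [Expr [Term [Factor var]]]]]

4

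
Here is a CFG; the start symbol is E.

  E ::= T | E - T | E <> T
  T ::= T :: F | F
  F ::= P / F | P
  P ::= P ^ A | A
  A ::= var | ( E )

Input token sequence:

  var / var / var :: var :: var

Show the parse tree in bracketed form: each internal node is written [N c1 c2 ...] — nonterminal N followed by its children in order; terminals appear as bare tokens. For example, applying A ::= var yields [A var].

E
T
T :: F
T :: F :: F
F :: F :: F
P / F :: F :: F
A / F :: F :: F
var / F :: F :: F
var / P / F :: F :: F
var / A / F :: F :: F
var / var / F :: F :: F
var / var / P :: F :: F
var / var / A :: F :: F
var / var / var :: F :: F
var / var / var :: P :: F
var / var / var :: A :: F
var / var / var :: var :: F
var / var / var :: var :: P
var / var / var :: var :: A
var / var / var :: var :: var

[E [T [T [T [F [P [A var]] / [F [P [A var]] / [F [P [A var]]]]]] :: [F [P [A var]]]] :: [F [P [A var]]]]]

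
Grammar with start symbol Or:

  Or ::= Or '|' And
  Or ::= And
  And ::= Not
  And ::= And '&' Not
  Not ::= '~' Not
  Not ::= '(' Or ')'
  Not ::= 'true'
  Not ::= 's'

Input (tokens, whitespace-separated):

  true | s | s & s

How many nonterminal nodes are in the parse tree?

11

[Or [Or [Or [And [Not true]]] | [And [Not s]]] | [And [And [Not s]] & [Not s]]]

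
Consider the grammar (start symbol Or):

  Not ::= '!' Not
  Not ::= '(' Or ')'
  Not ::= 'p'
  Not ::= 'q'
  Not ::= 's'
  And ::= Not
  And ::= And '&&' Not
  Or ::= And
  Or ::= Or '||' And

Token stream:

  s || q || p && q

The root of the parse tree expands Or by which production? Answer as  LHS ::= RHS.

Or ::= Or '||' And

[Or [Or [Or [And [Not s]]] || [And [Not q]]] || [And [And [Not p]] && [Not q]]]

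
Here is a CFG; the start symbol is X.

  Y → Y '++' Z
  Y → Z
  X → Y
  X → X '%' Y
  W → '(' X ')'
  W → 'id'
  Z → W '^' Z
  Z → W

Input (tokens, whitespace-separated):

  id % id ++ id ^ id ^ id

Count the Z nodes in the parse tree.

[X [X [Y [Z [W id]]]] % [Y [Y [Z [W id]]] ++ [Z [W id] ^ [Z [W id] ^ [Z [W id]]]]]]

5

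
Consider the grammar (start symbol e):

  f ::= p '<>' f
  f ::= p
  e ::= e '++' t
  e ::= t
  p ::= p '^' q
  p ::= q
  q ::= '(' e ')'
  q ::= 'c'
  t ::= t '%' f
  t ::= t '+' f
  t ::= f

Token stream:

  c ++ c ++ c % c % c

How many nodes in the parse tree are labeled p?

[e [e [e [t [f [p [q c]]]]] ++ [t [f [p [q c]]]]] ++ [t [t [t [f [p [q c]]]] % [f [p [q c]]]] % [f [p [q c]]]]]

5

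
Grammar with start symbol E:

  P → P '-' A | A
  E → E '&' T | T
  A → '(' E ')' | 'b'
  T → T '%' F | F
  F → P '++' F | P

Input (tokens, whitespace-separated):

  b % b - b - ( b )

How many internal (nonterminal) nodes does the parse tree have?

18

[E [T [T [F [P [A b]]]] % [F [P [P [P [A b]] - [A b]] - [A ( [E [T [F [P [A b]]]]] )]]]]]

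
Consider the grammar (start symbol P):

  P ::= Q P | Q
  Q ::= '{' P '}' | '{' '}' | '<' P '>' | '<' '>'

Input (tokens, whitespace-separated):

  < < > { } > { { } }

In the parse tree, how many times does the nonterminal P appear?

[P [Q < [P [Q < >] [P [Q { }]]] >] [P [Q { [P [Q { }]] }]]]

5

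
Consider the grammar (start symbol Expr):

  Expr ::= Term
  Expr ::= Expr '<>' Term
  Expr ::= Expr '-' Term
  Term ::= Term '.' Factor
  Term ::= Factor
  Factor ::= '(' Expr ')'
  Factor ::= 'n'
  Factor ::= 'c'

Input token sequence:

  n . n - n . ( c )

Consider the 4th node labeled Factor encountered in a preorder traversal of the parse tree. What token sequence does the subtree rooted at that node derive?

[Expr [Expr [Term [Term [Factor n]] . [Factor n]]] - [Term [Term [Factor n]] . [Factor ( [Expr [Term [Factor c]]] )]]]

( c )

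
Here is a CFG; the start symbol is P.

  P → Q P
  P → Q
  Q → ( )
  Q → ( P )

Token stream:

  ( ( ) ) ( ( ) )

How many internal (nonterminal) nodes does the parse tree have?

[P [Q ( [P [Q ( )]] )] [P [Q ( [P [Q ( )]] )]]]

8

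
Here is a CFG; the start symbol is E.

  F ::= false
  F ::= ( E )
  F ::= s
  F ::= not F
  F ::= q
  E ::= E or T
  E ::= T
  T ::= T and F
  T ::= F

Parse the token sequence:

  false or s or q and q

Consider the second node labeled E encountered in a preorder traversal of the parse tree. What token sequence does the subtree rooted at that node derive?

[E [E [E [T [F false]]] or [T [F s]]] or [T [T [F q]] and [F q]]]

false or s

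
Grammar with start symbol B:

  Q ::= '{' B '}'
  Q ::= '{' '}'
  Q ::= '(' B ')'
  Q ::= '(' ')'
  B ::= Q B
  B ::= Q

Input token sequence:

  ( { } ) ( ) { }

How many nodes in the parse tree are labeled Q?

4

[B [Q ( [B [Q { }]] )] [B [Q ( )] [B [Q { }]]]]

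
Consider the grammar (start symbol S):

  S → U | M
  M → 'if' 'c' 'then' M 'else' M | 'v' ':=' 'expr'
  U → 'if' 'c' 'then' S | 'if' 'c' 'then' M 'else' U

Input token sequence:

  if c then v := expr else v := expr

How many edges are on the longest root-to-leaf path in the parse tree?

[S [M if c then [M v := expr] else [M v := expr]]]

3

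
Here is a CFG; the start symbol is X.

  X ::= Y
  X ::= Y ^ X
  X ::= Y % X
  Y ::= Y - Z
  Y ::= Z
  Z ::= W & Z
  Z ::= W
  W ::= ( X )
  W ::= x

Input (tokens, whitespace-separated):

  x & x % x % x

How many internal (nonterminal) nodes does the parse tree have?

14

[X [Y [Z [W x] & [Z [W x]]]] % [X [Y [Z [W x]]] % [X [Y [Z [W x]]]]]]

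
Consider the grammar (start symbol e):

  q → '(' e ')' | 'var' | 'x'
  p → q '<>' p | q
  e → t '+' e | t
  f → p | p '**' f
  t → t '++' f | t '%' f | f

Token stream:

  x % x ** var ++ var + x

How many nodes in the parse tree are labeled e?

2

[e [t [t [t [f [p [q x]]]] % [f [p [q x]] ** [f [p [q var]]]]] ++ [f [p [q var]]]] + [e [t [f [p [q x]]]]]]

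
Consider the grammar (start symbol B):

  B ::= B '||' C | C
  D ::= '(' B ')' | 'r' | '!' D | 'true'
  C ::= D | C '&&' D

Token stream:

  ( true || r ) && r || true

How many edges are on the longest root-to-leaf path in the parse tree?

[B [B [C [C [D ( [B [B [C [D true]]] || [C [D r]]] )]] && [D r]]] || [C [D true]]]

9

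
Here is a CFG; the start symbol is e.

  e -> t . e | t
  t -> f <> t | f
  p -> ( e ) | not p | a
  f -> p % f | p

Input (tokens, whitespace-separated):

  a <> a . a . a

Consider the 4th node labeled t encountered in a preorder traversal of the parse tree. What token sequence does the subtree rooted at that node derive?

a

[e [t [f [p a]] <> [t [f [p a]]]] . [e [t [f [p a]]] . [e [t [f [p a]]]]]]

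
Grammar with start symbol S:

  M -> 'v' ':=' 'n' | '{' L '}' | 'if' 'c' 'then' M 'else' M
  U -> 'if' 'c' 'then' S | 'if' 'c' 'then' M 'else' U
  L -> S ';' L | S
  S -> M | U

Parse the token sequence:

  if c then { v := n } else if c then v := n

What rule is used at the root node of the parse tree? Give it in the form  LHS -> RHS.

[S [U if c then [M { [L [S [M v := n]]] }] else [U if c then [S [M v := n]]]]]

S -> U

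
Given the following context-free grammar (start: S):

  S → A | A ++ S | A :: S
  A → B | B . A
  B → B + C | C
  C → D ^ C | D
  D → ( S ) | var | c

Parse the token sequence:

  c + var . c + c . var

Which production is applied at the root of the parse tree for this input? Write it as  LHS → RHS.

[S [A [B [B [C [D c]]] + [C [D var]]] . [A [B [B [C [D c]]] + [C [D c]]] . [A [B [C [D var]]]]]]]

S → A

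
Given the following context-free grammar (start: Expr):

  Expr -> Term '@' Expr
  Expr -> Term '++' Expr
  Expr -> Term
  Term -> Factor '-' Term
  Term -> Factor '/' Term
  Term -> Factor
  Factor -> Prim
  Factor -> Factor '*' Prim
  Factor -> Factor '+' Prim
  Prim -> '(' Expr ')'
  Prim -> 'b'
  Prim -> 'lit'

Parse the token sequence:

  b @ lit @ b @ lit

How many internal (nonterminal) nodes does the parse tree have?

[Expr [Term [Factor [Prim b]]] @ [Expr [Term [Factor [Prim lit]]] @ [Expr [Term [Factor [Prim b]]] @ [Expr [Term [Factor [Prim lit]]]]]]]

16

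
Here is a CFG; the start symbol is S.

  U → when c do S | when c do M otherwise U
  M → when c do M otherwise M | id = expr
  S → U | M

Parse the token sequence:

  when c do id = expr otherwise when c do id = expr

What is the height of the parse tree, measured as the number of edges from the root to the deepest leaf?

[S [U when c do [M id = expr] otherwise [U when c do [S [M id = expr]]]]]

5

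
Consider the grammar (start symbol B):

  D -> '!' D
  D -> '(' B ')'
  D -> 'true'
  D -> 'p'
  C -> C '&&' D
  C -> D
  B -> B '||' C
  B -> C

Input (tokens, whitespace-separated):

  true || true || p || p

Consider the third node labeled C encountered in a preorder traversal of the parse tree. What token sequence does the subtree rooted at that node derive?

[B [B [B [B [C [D true]]] || [C [D true]]] || [C [D p]]] || [C [D p]]]

p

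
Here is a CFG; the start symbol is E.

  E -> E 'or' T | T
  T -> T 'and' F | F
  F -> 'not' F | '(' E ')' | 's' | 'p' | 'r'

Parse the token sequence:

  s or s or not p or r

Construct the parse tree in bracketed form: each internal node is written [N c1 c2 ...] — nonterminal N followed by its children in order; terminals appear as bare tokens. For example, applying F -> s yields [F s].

[E [E [E [E [T [F s]]] or [T [F s]]] or [T [F not [F p]]]] or [T [F r]]]

E
E or T
E or T or T
E or T or T or T
T or T or T or T
F or T or T or T
s or T or T or T
s or F or T or T
s or s or T or T
s or s or F or T
s or s or not F or T
s or s or not p or T
s or s or not p or F
s or s or not p or r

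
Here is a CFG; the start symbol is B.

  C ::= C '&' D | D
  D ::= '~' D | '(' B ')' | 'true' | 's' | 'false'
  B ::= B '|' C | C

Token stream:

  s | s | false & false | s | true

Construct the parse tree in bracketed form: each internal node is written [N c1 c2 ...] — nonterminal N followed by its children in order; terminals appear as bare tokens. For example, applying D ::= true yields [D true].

[B [B [B [B [B [C [D s]]] | [C [D s]]] | [C [C [D false]] & [D false]]] | [C [D s]]] | [C [D true]]]

B
B | C
B | C | C
B | C | C | C
B | C | C | C | C
C | C | C | C | C
D | C | C | C | C
s | C | C | C | C
s | D | C | C | C
s | s | C | C | C
s | s | C & D | C | C
s | s | D & D | C | C
s | s | false & D | C | C
s | s | false & false | C | C
s | s | false & false | D | C
s | s | false & false | s | C
s | s | false & false | s | D
s | s | false & false | s | true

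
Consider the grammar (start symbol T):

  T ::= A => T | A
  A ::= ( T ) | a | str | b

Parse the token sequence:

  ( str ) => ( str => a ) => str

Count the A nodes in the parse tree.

6

[T [A ( [T [A str]] )] => [T [A ( [T [A str] => [T [A a]]] )] => [T [A str]]]]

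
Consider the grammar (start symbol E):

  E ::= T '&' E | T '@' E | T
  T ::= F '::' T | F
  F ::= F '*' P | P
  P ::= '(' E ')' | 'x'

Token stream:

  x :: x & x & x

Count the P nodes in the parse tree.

4

[E [T [F [P x]] :: [T [F [P x]]]] & [E [T [F [P x]]] & [E [T [F [P x]]]]]]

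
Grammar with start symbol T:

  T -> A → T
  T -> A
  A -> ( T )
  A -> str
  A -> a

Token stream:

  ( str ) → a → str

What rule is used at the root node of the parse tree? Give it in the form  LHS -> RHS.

T -> A → T

[T [A ( [T [A str]] )] → [T [A a] → [T [A str]]]]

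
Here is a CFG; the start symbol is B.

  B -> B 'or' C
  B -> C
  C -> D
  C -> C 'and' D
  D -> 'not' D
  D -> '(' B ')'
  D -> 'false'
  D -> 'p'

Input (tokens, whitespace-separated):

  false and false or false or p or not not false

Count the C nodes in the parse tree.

[B [B [B [B [C [C [D false]] and [D false]]] or [C [D false]]] or [C [D p]]] or [C [D not [D not [D false]]]]]

5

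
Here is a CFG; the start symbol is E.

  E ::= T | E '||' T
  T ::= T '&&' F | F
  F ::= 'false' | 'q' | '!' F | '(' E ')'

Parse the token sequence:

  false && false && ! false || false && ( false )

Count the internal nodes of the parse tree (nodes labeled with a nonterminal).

16

[E [E [T [T [T [F false]] && [F false]] && [F ! [F false]]]] || [T [T [F false]] && [F ( [E [T [F false]]] )]]]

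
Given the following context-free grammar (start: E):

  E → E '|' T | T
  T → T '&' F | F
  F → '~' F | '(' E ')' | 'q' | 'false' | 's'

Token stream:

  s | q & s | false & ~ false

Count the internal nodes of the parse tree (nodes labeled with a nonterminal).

[E [E [E [T [F s]]] | [T [T [F q]] & [F s]]] | [T [T [F false]] & [F ~ [F false]]]]

14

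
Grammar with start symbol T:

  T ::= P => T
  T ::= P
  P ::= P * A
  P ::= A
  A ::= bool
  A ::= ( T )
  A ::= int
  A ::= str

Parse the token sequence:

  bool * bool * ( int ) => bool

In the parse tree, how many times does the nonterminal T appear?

3

[T [P [P [P [A bool]] * [A bool]] * [A ( [T [P [A int]]] )]] => [T [P [A bool]]]]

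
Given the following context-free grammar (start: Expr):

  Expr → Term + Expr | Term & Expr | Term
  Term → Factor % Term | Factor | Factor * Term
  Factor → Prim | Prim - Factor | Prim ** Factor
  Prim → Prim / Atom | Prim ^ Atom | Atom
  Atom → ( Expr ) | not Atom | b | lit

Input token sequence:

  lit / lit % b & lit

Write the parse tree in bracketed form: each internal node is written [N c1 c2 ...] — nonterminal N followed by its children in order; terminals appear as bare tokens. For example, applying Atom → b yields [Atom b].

Expr
Term & Expr
Factor % Term & Expr
Prim % Term & Expr
Prim / Atom % Term & Expr
Atom / Atom % Term & Expr
lit / Atom % Term & Expr
lit / lit % Term & Expr
lit / lit % Factor & Expr
lit / lit % Prim & Expr
lit / lit % Atom & Expr
lit / lit % b & Expr
lit / lit % b & Term
lit / lit % b & Factor
lit / lit % b & Prim
lit / lit % b & Atom
lit / lit % b & lit

[Expr [Term [Factor [Prim [Prim [Atom lit]] / [Atom lit]]] % [Term [Factor [Prim [Atom b]]]]] & [Expr [Term [Factor [Prim [Atom lit]]]]]]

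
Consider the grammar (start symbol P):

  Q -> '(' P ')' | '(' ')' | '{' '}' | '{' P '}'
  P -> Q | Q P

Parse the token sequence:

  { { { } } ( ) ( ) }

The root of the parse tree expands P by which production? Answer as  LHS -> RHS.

[P [Q { [P [Q { [P [Q { }]] }] [P [Q ( )] [P [Q ( )]]]] }]]

P -> Q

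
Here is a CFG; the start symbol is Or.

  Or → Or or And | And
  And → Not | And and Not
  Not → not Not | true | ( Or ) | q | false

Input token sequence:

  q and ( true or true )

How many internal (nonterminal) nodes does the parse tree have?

11

[Or [And [And [Not q]] and [Not ( [Or [Or [And [Not true]]] or [And [Not true]]] )]]]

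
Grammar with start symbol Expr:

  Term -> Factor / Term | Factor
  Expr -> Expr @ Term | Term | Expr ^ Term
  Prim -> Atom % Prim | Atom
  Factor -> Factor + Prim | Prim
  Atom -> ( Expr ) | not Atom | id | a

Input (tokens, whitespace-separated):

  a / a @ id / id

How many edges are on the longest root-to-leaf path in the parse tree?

7

[Expr [Expr [Term [Factor [Prim [Atom a]]] / [Term [Factor [Prim [Atom a]]]]]] @ [Term [Factor [Prim [Atom id]]] / [Term [Factor [Prim [Atom id]]]]]]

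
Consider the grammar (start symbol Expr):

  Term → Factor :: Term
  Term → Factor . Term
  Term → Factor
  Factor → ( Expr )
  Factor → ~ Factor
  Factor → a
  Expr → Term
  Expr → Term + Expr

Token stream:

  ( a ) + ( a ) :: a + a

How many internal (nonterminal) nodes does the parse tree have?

17

[Expr [Term [Factor ( [Expr [Term [Factor a]]] )]] + [Expr [Term [Factor ( [Expr [Term [Factor a]]] )] :: [Term [Factor a]]] + [Expr [Term [Factor a]]]]]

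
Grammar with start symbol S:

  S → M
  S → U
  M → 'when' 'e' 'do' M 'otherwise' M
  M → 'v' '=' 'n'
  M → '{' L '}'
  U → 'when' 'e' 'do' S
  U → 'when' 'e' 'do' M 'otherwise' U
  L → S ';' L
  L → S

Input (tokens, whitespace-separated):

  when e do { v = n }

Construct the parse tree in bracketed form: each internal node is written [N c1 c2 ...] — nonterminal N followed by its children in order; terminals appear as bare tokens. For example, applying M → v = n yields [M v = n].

[S [U when e do [S [M { [L [S [M v = n]]] }]]]]

S
U
when e do S
when e do M
when e do { L }
when e do { S }
when e do { M }
when e do { v = n }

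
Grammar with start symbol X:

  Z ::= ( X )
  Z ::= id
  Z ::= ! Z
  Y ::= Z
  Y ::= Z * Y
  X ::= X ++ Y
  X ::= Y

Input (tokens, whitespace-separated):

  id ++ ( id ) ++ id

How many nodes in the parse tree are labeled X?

[X [X [X [Y [Z id]]] ++ [Y [Z ( [X [Y [Z id]]] )]]] ++ [Y [Z id]]]

4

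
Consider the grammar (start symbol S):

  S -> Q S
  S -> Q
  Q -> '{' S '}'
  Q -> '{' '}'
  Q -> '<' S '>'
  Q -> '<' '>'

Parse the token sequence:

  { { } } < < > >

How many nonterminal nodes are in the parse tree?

8

[S [Q { [S [Q { }]] }] [S [Q < [S [Q < >]] >]]]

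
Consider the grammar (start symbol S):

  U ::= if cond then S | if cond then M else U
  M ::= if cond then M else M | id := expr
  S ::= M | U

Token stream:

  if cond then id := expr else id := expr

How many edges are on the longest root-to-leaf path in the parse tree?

[S [M if cond then [M id := expr] else [M id := expr]]]

3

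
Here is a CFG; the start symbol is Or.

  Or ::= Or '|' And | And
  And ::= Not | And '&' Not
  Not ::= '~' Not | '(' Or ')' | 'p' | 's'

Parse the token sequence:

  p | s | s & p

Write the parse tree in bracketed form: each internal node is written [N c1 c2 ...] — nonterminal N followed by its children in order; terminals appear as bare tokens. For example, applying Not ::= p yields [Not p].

[Or [Or [Or [And [Not p]]] | [And [Not s]]] | [And [And [Not s]] & [Not p]]]

Or
Or | And
Or | And | And
And | And | And
Not | And | And
p | And | And
p | Not | And
p | s | And
p | s | And & Not
p | s | Not & Not
p | s | s & Not
p | s | s & p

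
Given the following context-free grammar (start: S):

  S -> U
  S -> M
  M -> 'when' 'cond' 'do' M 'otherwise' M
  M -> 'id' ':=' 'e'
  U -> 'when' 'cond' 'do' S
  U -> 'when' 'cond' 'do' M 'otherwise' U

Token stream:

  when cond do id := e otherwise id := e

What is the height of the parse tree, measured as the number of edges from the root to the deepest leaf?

[S [M when cond do [M id := e] otherwise [M id := e]]]

3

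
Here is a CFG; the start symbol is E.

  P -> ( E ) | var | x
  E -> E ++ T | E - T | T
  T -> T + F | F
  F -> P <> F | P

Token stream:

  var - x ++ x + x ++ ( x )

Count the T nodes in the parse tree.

6

[E [E [E [E [T [F [P var]]]] - [T [F [P x]]]] ++ [T [T [F [P x]]] + [F [P x]]]] ++ [T [F [P ( [E [T [F [P x]]]] )]]]]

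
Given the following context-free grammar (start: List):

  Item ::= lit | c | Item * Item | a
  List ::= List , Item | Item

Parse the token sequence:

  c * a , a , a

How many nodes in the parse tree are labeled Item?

5

[List [List [List [Item [Item c] * [Item a]]] , [Item a]] , [Item a]]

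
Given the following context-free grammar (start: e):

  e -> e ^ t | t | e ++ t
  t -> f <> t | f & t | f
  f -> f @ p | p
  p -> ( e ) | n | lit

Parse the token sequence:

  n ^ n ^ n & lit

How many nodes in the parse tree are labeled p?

4

[e [e [e [t [f [p n]]]] ^ [t [f [p n]]]] ^ [t [f [p n]] & [t [f [p lit]]]]]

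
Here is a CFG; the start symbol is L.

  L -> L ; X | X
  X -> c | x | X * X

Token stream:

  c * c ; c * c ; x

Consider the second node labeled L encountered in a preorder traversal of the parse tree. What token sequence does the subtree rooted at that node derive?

c * c ; c * c

[L [L [L [X [X c] * [X c]]] ; [X [X c] * [X c]]] ; [X x]]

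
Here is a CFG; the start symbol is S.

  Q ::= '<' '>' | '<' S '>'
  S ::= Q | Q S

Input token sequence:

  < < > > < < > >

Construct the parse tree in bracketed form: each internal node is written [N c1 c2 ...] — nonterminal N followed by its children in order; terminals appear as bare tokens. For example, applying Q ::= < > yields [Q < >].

[S [Q < [S [Q < >]] >] [S [Q < [S [Q < >]] >]]]

S
Q S
< S > S
< Q > S
< < > > S
< < > > Q
< < > > < S >
< < > > < Q >
< < > > < < > >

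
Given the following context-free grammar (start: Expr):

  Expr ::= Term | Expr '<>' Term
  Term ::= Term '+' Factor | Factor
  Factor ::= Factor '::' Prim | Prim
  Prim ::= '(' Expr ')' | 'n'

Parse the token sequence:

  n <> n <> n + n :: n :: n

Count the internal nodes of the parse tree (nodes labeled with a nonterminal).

19

[Expr [Expr [Expr [Term [Factor [Prim n]]]] <> [Term [Factor [Prim n]]]] <> [Term [Term [Factor [Prim n]]] + [Factor [Factor [Factor [Prim n]] :: [Prim n]] :: [Prim n]]]]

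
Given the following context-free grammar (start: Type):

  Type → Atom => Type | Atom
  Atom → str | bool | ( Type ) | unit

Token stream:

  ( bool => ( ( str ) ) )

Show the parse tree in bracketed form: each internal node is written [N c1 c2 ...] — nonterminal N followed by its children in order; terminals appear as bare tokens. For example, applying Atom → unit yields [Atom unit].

[Type [Atom ( [Type [Atom bool] => [Type [Atom ( [Type [Atom ( [Type [Atom str]] )]] )]]] )]]

Type
Atom
( Type )
( Atom => Type )
( bool => Type )
( bool => Atom )
( bool => ( Type ) )
( bool => ( Atom ) )
( bool => ( ( Type ) ) )
( bool => ( ( Atom ) ) )
( bool => ( ( str ) ) )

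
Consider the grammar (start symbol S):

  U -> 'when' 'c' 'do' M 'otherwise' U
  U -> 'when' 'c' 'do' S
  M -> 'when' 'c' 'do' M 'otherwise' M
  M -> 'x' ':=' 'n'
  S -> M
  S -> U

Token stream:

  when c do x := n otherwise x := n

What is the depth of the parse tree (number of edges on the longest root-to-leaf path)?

3

[S [M when c do [M x := n] otherwise [M x := n]]]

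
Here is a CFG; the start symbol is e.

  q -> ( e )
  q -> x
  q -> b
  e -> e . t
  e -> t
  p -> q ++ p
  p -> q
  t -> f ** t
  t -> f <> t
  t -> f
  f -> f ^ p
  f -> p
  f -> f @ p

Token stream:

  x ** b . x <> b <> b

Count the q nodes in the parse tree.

5

[e [e [t [f [p [q x]]] ** [t [f [p [q b]]]]]] . [t [f [p [q x]]] <> [t [f [p [q b]]] <> [t [f [p [q b]]]]]]]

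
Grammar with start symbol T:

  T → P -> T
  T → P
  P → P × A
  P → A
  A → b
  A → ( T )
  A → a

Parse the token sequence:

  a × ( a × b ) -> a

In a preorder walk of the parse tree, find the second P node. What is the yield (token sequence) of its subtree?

[T [P [P [A a]] × [A ( [T [P [P [A a]] × [A b]]] )]] -> [T [P [A a]]]]

a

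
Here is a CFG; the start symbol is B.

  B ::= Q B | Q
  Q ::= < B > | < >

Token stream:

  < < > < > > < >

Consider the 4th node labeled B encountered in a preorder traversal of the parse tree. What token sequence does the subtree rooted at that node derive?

[B [Q < [B [Q < >] [B [Q < >]]] >] [B [Q < >]]]

< >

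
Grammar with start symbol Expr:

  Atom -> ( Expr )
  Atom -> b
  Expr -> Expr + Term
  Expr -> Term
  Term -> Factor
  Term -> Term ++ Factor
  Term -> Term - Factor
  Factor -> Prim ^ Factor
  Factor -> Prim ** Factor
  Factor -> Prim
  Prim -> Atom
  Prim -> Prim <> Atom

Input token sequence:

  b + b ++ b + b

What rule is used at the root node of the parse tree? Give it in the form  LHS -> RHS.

Expr -> Expr + Term

[Expr [Expr [Expr [Term [Factor [Prim [Atom b]]]]] + [Term [Term [Factor [Prim [Atom b]]]] ++ [Factor [Prim [Atom b]]]]] + [Term [Factor [Prim [Atom b]]]]]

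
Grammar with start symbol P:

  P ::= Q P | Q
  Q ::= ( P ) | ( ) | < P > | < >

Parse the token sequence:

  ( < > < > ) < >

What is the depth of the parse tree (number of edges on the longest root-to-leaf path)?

5

[P [Q ( [P [Q < >] [P [Q < >]]] )] [P [Q < >]]]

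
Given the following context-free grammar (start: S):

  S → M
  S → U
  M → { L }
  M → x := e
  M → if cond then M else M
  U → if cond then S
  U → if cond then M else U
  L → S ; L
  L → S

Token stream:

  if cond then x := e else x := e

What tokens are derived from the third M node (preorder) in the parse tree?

x := e

[S [M if cond then [M x := e] else [M x := e]]]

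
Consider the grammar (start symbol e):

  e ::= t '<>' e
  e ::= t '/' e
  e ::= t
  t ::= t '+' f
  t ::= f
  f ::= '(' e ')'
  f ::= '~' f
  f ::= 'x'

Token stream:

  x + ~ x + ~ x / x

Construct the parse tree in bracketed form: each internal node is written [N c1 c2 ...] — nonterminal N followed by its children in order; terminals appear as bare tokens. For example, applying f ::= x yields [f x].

[e [t [t [t [f x]] + [f ~ [f x]]] + [f ~ [f x]]] / [e [t [f x]]]]

e
t / e
t + f / e
t + f + f / e
f + f + f / e
x + f + f / e
x + ~ f + f / e
x + ~ x + f / e
x + ~ x + ~ f / e
x + ~ x + ~ x / e
x + ~ x + ~ x / t
x + ~ x + ~ x / f
x + ~ x + ~ x / x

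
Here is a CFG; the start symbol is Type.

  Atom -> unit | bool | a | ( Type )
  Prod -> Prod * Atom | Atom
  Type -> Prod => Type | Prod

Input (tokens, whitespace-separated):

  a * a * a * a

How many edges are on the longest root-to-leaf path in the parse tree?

[Type [Prod [Prod [Prod [Prod [Atom a]] * [Atom a]] * [Atom a]] * [Atom a]]]

6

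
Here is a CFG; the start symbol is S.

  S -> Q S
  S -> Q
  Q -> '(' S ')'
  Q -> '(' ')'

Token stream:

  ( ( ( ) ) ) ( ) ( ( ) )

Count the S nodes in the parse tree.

[S [Q ( [S [Q ( [S [Q ( )]] )]] )] [S [Q ( )] [S [Q ( [S [Q ( )]] )]]]]

6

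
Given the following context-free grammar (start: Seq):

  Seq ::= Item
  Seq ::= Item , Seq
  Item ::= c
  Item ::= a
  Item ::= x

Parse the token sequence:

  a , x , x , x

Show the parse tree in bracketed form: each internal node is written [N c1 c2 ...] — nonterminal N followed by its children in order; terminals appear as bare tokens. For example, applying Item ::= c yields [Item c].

[Seq [Item a] , [Seq [Item x] , [Seq [Item x] , [Seq [Item x]]]]]

Seq
Item , Seq
a , Seq
a , Item , Seq
a , x , Seq
a , x , Item , Seq
a , x , x , Seq
a , x , x , Item
a , x , x , x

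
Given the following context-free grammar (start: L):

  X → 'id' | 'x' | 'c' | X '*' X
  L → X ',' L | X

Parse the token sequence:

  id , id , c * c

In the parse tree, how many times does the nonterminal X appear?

[L [X id] , [L [X id] , [L [X [X c] * [X c]]]]]

5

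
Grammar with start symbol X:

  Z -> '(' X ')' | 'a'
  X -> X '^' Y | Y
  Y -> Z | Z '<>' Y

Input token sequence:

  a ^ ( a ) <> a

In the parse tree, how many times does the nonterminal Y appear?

4

[X [X [Y [Z a]]] ^ [Y [Z ( [X [Y [Z a]]] )] <> [Y [Z a]]]]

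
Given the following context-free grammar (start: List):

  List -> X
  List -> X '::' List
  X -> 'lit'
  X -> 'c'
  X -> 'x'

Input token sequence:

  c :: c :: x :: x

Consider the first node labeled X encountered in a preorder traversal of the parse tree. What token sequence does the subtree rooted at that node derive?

c

[List [X c] :: [List [X c] :: [List [X x] :: [List [X x]]]]]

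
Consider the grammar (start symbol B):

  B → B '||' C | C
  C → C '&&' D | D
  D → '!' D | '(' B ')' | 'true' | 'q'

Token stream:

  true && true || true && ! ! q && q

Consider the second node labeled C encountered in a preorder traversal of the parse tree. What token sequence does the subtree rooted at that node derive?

[B [B [C [C [D true]] && [D true]]] || [C [C [C [D true]] && [D ! [D ! [D q]]]] && [D q]]]

true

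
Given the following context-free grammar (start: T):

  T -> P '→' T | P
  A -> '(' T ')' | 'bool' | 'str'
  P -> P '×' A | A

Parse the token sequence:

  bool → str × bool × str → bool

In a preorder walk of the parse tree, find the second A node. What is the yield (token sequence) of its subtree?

[T [P [A bool]] → [T [P [P [P [A str]] × [A bool]] × [A str]] → [T [P [A bool]]]]]

str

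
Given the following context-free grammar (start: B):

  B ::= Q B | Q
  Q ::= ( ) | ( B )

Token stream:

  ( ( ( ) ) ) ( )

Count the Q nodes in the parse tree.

[B [Q ( [B [Q ( [B [Q ( )]] )]] )] [B [Q ( )]]]

4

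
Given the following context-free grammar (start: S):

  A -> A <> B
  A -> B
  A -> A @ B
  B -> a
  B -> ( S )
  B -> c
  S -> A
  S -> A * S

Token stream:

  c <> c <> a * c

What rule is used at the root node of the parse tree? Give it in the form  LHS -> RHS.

[S [A [A [A [B c]] <> [B c]] <> [B a]] * [S [A [B c]]]]

S -> A * S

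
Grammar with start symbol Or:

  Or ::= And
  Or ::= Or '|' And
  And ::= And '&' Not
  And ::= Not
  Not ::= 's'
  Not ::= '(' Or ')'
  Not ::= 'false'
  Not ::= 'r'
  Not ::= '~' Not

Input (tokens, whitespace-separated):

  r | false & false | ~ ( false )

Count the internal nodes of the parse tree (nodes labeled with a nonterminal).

15

[Or [Or [Or [And [Not r]]] | [And [And [Not false]] & [Not false]]] | [And [Not ~ [Not ( [Or [And [Not false]]] )]]]]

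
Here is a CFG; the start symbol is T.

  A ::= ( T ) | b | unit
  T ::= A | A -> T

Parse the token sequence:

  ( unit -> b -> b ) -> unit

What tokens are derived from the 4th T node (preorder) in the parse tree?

b

[T [A ( [T [A unit] -> [T [A b] -> [T [A b]]]] )] -> [T [A unit]]]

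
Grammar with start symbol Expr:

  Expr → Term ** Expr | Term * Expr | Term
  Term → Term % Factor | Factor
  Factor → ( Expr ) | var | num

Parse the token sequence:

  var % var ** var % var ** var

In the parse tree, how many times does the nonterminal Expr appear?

3

[Expr [Term [Term [Factor var]] % [Factor var]] ** [Expr [Term [Term [Factor var]] % [Factor var]] ** [Expr [Term [Factor var]]]]]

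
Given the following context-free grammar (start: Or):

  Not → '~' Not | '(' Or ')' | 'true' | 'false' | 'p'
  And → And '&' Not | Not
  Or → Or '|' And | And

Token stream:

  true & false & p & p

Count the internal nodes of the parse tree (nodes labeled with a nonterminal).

[Or [And [And [And [And [Not true]] & [Not false]] & [Not p]] & [Not p]]]

9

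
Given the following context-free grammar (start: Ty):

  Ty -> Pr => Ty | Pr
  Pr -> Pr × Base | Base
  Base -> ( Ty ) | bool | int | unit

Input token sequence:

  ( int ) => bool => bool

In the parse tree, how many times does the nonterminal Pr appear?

[Ty [Pr [Base ( [Ty [Pr [Base int]]] )]] => [Ty [Pr [Base bool]] => [Ty [Pr [Base bool]]]]]

4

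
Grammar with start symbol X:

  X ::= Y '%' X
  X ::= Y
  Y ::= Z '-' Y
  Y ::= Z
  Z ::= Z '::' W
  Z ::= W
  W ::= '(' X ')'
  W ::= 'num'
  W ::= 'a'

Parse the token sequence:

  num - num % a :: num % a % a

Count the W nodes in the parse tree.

[X [Y [Z [W num]] - [Y [Z [W num]]]] % [X [Y [Z [Z [W a]] :: [W num]]] % [X [Y [Z [W a]]] % [X [Y [Z [W a]]]]]]]

6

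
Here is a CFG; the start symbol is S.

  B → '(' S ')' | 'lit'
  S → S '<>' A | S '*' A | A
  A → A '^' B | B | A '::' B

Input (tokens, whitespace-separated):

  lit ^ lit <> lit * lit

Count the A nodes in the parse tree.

[S [S [S [A [A [B lit]] ^ [B lit]]] <> [A [B lit]]] * [A [B lit]]]

4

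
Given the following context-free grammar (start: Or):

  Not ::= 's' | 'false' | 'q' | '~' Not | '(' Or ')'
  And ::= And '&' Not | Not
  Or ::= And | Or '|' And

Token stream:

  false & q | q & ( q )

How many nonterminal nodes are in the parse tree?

13

[Or [Or [And [And [Not false]] & [Not q]]] | [And [And [Not q]] & [Not ( [Or [And [Not q]]] )]]]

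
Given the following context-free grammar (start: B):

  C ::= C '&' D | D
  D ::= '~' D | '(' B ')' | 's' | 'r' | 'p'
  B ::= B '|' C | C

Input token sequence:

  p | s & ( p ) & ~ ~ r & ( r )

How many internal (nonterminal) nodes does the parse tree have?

20

[B [B [C [D p]]] | [C [C [C [C [D s]] & [D ( [B [C [D p]]] )]] & [D ~ [D ~ [D r]]]] & [D ( [B [C [D r]]] )]]]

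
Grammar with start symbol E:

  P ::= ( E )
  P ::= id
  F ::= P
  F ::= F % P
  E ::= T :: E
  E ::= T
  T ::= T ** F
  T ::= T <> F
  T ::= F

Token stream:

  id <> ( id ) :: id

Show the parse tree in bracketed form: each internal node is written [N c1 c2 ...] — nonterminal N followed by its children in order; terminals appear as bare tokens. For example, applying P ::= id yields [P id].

[E [T [T [F [P id]]] <> [F [P ( [E [T [F [P id]]]] )]]] :: [E [T [F [P id]]]]]

E
T :: E
T <> F :: E
F <> F :: E
P <> F :: E
id <> F :: E
id <> P :: E
id <> ( E ) :: E
id <> ( T ) :: E
id <> ( F ) :: E
id <> ( P ) :: E
id <> ( id ) :: E
id <> ( id ) :: T
id <> ( id ) :: F
id <> ( id ) :: P
id <> ( id ) :: id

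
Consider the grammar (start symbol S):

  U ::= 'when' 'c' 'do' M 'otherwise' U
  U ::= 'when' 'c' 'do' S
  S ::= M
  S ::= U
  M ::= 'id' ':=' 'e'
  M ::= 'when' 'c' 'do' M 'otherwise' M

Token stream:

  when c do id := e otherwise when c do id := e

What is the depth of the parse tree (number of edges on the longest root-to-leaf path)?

5

[S [U when c do [M id := e] otherwise [U when c do [S [M id := e]]]]]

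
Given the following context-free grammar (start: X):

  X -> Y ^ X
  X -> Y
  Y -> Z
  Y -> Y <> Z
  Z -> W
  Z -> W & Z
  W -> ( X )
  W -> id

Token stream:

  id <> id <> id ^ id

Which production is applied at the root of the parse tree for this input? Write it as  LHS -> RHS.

[X [Y [Y [Y [Z [W id]]] <> [Z [W id]]] <> [Z [W id]]] ^ [X [Y [Z [W id]]]]]

X -> Y ^ X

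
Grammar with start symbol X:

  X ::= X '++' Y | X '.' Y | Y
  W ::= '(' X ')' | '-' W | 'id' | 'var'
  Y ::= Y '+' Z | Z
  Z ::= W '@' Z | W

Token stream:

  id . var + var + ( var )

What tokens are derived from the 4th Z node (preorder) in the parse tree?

[X [X [Y [Z [W id]]]] . [Y [Y [Y [Z [W var]]] + [Z [W var]]] + [Z [W ( [X [Y [Z [W var]]]] )]]]]

( var )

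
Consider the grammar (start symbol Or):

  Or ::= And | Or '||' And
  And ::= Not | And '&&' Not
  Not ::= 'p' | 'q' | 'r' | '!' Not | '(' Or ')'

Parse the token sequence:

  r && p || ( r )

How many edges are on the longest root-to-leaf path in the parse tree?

6

[Or [Or [And [And [Not r]] && [Not p]]] || [And [Not ( [Or [And [Not r]]] )]]]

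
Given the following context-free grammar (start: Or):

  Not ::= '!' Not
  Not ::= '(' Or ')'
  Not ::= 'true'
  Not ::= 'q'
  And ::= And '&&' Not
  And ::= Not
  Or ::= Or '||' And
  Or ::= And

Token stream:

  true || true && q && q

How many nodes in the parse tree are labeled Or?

[Or [Or [And [Not true]]] || [And [And [And [Not true]] && [Not q]] && [Not q]]]

2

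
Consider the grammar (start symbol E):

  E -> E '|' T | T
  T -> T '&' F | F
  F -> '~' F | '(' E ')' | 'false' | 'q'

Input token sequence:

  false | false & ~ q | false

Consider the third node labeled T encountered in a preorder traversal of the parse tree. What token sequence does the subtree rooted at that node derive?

false

[E [E [E [T [F false]]] | [T [T [F false]] & [F ~ [F q]]]] | [T [F false]]]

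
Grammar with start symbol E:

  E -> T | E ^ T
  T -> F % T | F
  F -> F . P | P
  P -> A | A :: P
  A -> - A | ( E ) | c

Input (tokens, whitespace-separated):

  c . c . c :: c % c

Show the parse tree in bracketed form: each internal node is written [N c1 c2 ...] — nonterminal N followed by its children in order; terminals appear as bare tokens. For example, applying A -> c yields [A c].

E
T
F % T
F . P % T
F . P . P % T
P . P . P % T
A . P . P % T
c . P . P % T
c . A . P % T
c . c . P % T
c . c . A :: P % T
c . c . c :: P % T
c . c . c :: A % T
c . c . c :: c % T
c . c . c :: c % F
c . c . c :: c % P
c . c . c :: c % A
c . c . c :: c % c

[E [T [F [F [F [P [A c]]] . [P [A c]]] . [P [A c] :: [P [A c]]]] % [T [F [P [A c]]]]]]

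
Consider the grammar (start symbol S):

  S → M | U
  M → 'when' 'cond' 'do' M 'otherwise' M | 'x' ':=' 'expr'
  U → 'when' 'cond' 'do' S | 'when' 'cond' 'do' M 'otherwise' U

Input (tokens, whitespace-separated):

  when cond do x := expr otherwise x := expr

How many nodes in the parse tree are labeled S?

1

[S [M when cond do [M x := expr] otherwise [M x := expr]]]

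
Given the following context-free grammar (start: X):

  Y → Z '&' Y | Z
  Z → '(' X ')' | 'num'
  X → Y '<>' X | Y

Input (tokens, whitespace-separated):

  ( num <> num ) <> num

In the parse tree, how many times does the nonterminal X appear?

4

[X [Y [Z ( [X [Y [Z num]] <> [X [Y [Z num]]]] )]] <> [X [Y [Z num]]]]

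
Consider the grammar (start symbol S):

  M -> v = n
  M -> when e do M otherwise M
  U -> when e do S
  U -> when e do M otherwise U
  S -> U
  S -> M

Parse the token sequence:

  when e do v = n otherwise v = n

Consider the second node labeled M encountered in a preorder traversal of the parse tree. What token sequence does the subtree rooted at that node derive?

v = n

[S [M when e do [M v = n] otherwise [M v = n]]]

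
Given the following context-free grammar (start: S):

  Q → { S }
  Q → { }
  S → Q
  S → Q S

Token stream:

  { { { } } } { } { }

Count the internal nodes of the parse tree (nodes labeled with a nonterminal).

[S [Q { [S [Q { [S [Q { }]] }]] }] [S [Q { }] [S [Q { }]]]]

10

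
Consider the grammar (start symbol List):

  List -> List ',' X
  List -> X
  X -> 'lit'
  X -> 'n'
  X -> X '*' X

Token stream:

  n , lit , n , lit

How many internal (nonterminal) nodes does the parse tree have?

8

[List [List [List [List [X n]] , [X lit]] , [X n]] , [X lit]]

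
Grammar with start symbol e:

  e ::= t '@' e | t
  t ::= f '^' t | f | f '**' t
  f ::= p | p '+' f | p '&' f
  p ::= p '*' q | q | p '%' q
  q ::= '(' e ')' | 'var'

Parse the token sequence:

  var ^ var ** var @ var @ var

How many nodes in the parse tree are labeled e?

[e [t [f [p [q var]]] ^ [t [f [p [q var]]] ** [t [f [p [q var]]]]]] @ [e [t [f [p [q var]]]] @ [e [t [f [p [q var]]]]]]]

3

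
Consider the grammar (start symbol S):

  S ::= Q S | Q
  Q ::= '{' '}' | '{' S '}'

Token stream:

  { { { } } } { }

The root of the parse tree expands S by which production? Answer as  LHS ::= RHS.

[S [Q { [S [Q { [S [Q { }]] }]] }] [S [Q { }]]]

S ::= Q S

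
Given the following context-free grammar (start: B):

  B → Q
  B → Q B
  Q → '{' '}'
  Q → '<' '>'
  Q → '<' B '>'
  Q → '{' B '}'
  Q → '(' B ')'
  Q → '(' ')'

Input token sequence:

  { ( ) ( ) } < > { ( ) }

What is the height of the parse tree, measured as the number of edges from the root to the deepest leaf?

[B [Q { [B [Q ( )] [B [Q ( )]]] }] [B [Q < >] [B [Q { [B [Q ( )]] }]]]]

6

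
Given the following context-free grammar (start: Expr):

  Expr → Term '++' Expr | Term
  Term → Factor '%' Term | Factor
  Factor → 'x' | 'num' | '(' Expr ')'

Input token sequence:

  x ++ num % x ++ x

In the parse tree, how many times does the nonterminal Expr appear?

3

[Expr [Term [Factor x]] ++ [Expr [Term [Factor num] % [Term [Factor x]]] ++ [Expr [Term [Factor x]]]]]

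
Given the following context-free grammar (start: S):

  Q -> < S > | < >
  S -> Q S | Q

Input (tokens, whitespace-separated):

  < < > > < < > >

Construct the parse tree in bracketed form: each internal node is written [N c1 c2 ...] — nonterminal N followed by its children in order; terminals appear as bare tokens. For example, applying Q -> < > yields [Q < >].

S
Q S
< S > S
< Q > S
< < > > S
< < > > Q
< < > > < S >
< < > > < Q >
< < > > < < > >

[S [Q < [S [Q < >]] >] [S [Q < [S [Q < >]] >]]]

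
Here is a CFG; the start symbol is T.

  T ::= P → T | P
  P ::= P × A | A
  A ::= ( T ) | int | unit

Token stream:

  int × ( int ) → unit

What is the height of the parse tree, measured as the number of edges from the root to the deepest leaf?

6

[T [P [P [A int]] × [A ( [T [P [A int]]] )]] → [T [P [A unit]]]]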